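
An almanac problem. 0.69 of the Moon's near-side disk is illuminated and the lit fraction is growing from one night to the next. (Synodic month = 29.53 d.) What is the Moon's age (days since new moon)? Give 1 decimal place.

9.2 days

From f = (1 − cos θ)/2: cos θ = 1 − 2×0.69 = -0.380; arccos → 112.3°.
Waxing ⇒ before full, so θ = 112.3°.
Age = 29.53 × 112.3°/360° ≈ 9.21 days.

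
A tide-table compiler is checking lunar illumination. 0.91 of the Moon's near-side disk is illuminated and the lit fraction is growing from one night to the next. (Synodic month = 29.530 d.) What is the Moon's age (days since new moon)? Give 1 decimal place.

11.9 days

Invert f = (1 − cos θ)/2 to get cos θ = 1 − 2(0.91) = -0.820, hence θ₀ = arccos -0.820 = 145.1°.
Before full moon the principal value applies: θ = 145.1°.
At 360°/29.530 d per day, 145.1° corresponds to 11.90 days.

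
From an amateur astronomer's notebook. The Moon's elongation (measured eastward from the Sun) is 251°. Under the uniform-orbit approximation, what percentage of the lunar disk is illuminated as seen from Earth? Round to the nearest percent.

66%

cos 251° = (-0.326), so f = (1 − (-0.326))/2 = 0.663, i.e. 66%.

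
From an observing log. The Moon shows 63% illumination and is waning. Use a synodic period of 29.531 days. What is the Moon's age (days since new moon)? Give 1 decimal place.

Invert f = (1 − cos θ)/2 to get cos θ = 1 − 2(0.63) = -0.260, hence θ₀ = arccos -0.260 = 105.1°.
Waning ⇒ past full, so θ = 360° − 105.1° = 254.9°.
At 360°/29.531 d per day, 254.9° corresponds to 20.91 days.

20.9 days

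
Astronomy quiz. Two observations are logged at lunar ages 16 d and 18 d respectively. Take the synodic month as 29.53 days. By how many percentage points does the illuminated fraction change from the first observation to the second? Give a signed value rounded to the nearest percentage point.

-10 pp

θ₁ = 360° × 16/29.53 = 195.1°, f₁ = (1 − cos θ₁)/2 = 0.983.
θ₂ = 360° × 18/29.53 = 219.4°, f₂ = (1 − cos θ₂)/2 = 0.886.
Change = f₂ − f₁ = -0.097 → -10 percentage points.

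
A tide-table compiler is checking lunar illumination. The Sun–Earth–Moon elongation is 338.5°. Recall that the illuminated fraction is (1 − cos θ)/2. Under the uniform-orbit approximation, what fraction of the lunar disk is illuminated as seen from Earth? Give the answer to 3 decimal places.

cos 338.5° = 0.930, so f = (1 − 0.930)/2 = 0.035.

0.035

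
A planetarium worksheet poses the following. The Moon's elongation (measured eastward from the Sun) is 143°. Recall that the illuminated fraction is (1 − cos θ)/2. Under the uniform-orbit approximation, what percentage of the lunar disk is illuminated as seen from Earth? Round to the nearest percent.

90%

Half-versine of 143°: (1 − (-0.799))/2 = 0.899, i.e. 90%.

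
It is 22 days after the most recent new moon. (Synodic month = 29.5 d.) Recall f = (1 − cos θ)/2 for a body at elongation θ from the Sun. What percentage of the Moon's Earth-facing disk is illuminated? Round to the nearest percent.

51%

Phase angle: θ = 360°·(22 d)/(29.5 d) = 268.5°.
With cos θ = (-0.027), the lit fraction is (1 − (-0.027))/2 ≈ 0.513, so 51%.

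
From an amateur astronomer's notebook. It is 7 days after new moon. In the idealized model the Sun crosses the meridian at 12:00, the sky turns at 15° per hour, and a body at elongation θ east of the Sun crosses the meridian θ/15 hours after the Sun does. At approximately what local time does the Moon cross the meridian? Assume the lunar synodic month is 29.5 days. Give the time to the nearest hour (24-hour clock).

18:00

The Moon has covered 7/29.5 of its cycle, so θ ≈ 360° × 7/29.5 = 85.4°.
The Moon trails the Sun by θ/15 = 85.4/15 ≈ 5.69 hours.
12:00 + 5.69 h ≈ 17:42 → 18:00 to the nearest hour.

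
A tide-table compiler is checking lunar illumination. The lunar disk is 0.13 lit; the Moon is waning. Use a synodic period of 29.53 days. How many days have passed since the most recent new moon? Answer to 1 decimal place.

Invert f = (1 − cos θ)/2 to get cos θ = 1 − 2(0.13) = 0.740, hence θ₀ = arccos 0.740 = 42.3°.
A waning Moon lies in 180°–360°, so θ = 360° − 42.3° = 317.7°.
That fraction of the synodic month is 317.7/360 × 29.53 d ≈ 26.06 d.

26.1 days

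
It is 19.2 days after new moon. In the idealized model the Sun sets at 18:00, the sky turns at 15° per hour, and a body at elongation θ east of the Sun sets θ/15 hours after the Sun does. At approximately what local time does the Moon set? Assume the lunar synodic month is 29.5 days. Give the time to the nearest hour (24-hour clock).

The Moon has covered 19.2/29.5 of its cycle, so θ ≈ 360° × 19.2/29.5 = 234.3°.
At 15° of sky rotation per hour, 234.3° corresponds to a 15.62 h lag.
18:00 + 15.62 h ≈ 09:37 → 10:00 to the nearest hour.

10:00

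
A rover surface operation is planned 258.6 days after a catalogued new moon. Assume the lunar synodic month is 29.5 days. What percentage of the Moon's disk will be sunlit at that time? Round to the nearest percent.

258.6/29.5 = 8.766 lunations, so 8 complete cycles and 22.60 d into the next.
Elongation θ = 360° × 22.60/29.5 ≈ 275.8°.
Illuminated fraction = (1 − cos 275.8°)/2 = (1 − 0.101)/2 ≈ 0.450, so 45%.

45%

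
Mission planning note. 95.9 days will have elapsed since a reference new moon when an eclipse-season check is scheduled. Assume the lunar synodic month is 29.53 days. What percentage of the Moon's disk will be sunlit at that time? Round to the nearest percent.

49%

95.9/29.53 = 3.248 lunations, so 3 complete cycles and 7.31 d into the next.
The Moon has covered 7.31/29.53 of its cycle, so θ ≈ 360° × 7.31/29.53 = 89.1°.
With cos θ = 0.015, the lit fraction is (1 − 0.015)/2 ≈ 0.492, so 49%.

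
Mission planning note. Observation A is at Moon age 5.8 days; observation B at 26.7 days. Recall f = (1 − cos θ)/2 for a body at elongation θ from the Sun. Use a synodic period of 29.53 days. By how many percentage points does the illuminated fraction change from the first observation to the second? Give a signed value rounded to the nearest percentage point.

First observation: θ = 360°·5.8/29.53 = 70.7°, so f = 0.335.
Second observation: θ = 325.5°, f = 0.088.
Δf = 0.088 − 0.335 = -0.247, i.e. -25 pp.

-25 percentage points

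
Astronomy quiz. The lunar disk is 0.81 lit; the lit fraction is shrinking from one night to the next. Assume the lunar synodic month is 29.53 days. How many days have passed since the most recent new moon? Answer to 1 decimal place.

19.0 days

cos θ = 1 − 2f = -0.620, giving a principal value of 128.3°.
Since the Moon is past full (waning), take the reflex angle: θ = 360° − 128.3° = 231.7°.
At 360°/29.53 d per day, 231.7° corresponds to 19.00 days.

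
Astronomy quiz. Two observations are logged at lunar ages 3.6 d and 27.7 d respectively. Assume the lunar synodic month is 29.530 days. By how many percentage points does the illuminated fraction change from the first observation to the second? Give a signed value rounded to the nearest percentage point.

First observation: θ = 360°·3.6/29.530 = 43.9°, so f = 0.140.
Second observation: θ = 337.7°, f = 0.037.
Δf = 0.037 − 0.140 = -0.102, i.e. -10 pp.

-10 percentage points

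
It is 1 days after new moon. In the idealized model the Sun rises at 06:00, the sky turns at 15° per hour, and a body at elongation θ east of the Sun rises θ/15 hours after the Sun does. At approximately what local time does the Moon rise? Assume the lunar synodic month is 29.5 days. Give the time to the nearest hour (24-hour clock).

07:00

The Moon has covered 1/29.5 of its cycle, so θ ≈ 360° × 1/29.5 = 12.2°.
At 15° of sky rotation per hour, 12.2° corresponds to a 0.81 h lag.
06:00 + 0.81 h ≈ 06:49 → 07:00 to the nearest hour.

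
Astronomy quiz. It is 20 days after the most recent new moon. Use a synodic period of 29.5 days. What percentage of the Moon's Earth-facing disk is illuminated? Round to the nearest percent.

72%

The Moon has covered 20/29.5 of its cycle, so θ ≈ 360° × 20/29.5 = 244.1°.
With cos θ = (-0.437), the lit fraction is (1 − (-0.437))/2 ≈ 0.719, so 72%.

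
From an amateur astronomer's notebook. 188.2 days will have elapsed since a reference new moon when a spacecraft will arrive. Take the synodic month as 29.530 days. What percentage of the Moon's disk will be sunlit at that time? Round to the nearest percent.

188.2 d spans 6 complete synodic months (6 × 29.530 = 177.18 d) plus 11.02 d.
The Moon has covered 11.02/29.530 of its cycle, so θ ≈ 360° × 11.02/29.530 = 134.3°.
With cos θ = (-0.699), the lit fraction is (1 − (-0.699))/2 ≈ 0.849, so 85%.

85%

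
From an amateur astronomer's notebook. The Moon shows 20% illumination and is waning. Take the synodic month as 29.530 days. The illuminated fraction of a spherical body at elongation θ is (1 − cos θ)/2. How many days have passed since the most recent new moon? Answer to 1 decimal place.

From f = (1 − cos θ)/2: cos θ = 1 − 2×0.20 = 0.600; arccos → 53.1°.
Since the Moon is past full (waning), take the reflex angle: θ = 360° − 53.1° = 306.9°.
Age = 29.530 × 306.9°/360° ≈ 25.17 days.

25.2 days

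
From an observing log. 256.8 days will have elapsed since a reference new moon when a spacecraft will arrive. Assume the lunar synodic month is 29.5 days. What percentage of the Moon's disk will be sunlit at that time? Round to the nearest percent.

Reduce mod P: 256.8 − 8×29.5 = 20.80 d into the current lunation.
Elongation θ = 360° × 20.80/29.5 ≈ 253.8°.
Illuminated fraction = (1 − cos 253.8°)/2 = (1 − (-0.278))/2 ≈ 0.639, so 64%.

64%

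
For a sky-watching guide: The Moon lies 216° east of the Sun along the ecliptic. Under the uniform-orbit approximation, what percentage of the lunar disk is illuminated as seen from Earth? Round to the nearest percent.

90%

Half-versine of 216°: (1 − (-0.809))/2 = 0.905, i.e. 90%.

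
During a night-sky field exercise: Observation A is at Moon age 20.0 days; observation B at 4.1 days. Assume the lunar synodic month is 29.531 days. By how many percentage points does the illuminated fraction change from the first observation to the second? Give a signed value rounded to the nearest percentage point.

-54 pp

First observation: θ = 360°·20.0/29.531 = 243.8°, so f = 0.721.
Second observation: θ = 50.0°, f = 0.178.
Δf = 0.178 − 0.721 = -0.542, i.e. -54 pp.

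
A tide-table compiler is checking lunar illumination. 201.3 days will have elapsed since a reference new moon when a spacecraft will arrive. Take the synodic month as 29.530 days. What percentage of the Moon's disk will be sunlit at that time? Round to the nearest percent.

Reduce mod P: 201.3 − 6×29.530 = 24.12 d into the current lunation.
The Moon has covered 24.12/29.530 of its cycle, so θ ≈ 360° × 24.12/29.530 = 294.0°.
With cos θ = 0.407, the lit fraction is (1 − 0.407)/2 ≈ 0.296, so 30%.

30%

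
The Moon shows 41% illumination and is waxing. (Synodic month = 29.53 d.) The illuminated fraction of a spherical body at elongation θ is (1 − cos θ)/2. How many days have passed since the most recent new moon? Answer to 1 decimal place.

6.5 days

From f = (1 − cos θ)/2: cos θ = 1 − 2×0.41 = 0.180; arccos → 79.6°.
Before full moon the principal value applies: θ = 79.6°.
At 360°/29.53 d per day, 79.6° corresponds to 6.53 days.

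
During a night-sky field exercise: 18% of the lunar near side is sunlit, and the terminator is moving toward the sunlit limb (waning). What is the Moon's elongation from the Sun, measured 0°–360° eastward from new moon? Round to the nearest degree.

310°

cos θ = 1 − 2f = 0.640, giving a principal value of 50.2°.
Since the Moon is past full (waning), take the reflex angle: θ = 360° − 50.2° = 309.8°.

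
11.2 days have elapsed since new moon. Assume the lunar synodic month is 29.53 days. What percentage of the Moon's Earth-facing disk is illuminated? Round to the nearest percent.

The Moon has covered 11.2/29.53 of its cycle, so θ ≈ 360° × 11.2/29.53 = 136.5°.
Illuminated fraction = (1 − cos 136.5°)/2 = (1 − (-0.726))/2 ≈ 0.863, so 86%.

86%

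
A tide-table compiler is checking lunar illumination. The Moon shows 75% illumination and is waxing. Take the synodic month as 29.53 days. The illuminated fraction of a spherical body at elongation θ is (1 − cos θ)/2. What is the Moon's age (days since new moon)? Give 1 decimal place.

9.8 days

From f = (1 − cos θ)/2: cos θ = 1 − 2×0.75 = -0.500; arccos → 120.0°.
The Moon is waxing (0°–180°), so θ = 120.0° directly.
That fraction of the synodic month is 120.0/360 × 29.53 d ≈ 9.84 d.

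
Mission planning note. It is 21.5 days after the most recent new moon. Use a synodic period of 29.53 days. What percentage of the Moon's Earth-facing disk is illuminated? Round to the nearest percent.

Phase angle: θ = 360°·(21.5 d)/(29.53 d) = 262.1°.
With cos θ = (-0.137), the lit fraction is (1 − (-0.137))/2 ≈ 0.569, so 57%.

57%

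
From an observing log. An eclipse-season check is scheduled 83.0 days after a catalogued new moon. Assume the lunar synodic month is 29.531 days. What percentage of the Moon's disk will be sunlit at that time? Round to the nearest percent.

83.0 d spans 2 complete synodic months (2 × 29.531 = 59.06 d) plus 23.94 d.
Phase angle: θ = 360°·(23.94 d)/(29.531 d) = 291.8°.
Illuminated fraction = (1 − cos 291.8°)/2 = (1 − 0.372)/2 ≈ 0.314, so 31%.

31%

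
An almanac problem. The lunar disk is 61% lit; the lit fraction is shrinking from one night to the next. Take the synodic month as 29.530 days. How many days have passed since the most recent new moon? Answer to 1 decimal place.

21.1 days

Invert f = (1 − cos θ)/2 to get cos θ = 1 − 2(0.61) = -0.220, hence θ₀ = arccos -0.220 = 102.7°.
A waning Moon lies in 180°–360°, so θ = 360° − 102.7° = 257.3°.
Age = 29.530 × 257.3°/360° ≈ 21.11 days.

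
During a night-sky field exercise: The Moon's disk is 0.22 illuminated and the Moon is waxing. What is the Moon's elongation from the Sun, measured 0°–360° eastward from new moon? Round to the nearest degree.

Invert f = (1 − cos θ)/2 to get cos θ = 1 − 2(0.22) = 0.560, hence θ₀ = arccos 0.560 = 55.9°.
Waxing ⇒ before full, so θ = 55.9°.

56°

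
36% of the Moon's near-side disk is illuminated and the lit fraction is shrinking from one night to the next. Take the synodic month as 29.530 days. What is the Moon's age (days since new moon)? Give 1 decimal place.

23.5 days

cos θ = 1 − 2f = 0.280, giving a principal value of 73.7°.
Waning ⇒ past full, so θ = 360° − 73.7° = 286.3°.
At 360°/29.530 d per day, 286.3° corresponds to 23.48 days.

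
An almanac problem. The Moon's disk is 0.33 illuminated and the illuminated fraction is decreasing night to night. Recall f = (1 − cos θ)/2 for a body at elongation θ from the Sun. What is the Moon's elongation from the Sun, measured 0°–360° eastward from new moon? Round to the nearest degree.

290°

From f = (1 − cos θ)/2: cos θ = 1 − 2×0.33 = 0.340; arccos → 70.1°.
A waning Moon lies in 180°–360°, so θ = 360° − 70.1° = 289.9°.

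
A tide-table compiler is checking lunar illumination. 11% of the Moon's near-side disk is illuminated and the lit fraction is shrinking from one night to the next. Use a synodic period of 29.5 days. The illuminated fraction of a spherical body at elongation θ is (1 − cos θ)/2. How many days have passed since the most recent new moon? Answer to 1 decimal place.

From f = (1 − cos θ)/2: cos θ = 1 − 2×0.11 = 0.780; arccos → 38.7°.
Waning ⇒ past full, so θ = 360° − 38.7° = 321.3°.
That fraction of the synodic month is 321.3/360 × 29.5 d ≈ 26.33 d.

26.3 days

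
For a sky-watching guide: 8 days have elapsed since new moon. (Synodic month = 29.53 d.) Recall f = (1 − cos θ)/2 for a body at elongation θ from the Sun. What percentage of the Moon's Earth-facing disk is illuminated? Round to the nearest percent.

57%

Phase angle: θ = 360°·(8 d)/(29.53 d) = 97.5°.
cos 97.5° = (-0.131), so f = (1 − (-0.131))/2 = 0.566, so 57%.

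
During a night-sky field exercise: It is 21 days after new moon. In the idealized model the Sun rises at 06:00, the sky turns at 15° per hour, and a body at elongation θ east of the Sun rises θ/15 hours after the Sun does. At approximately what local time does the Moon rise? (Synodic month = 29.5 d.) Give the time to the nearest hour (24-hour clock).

23:00

The Moon has covered 21/29.5 of its cycle, so θ ≈ 360° × 21/29.5 = 256.3°.
The Moon trails the Sun by θ/15 = 256.3/15 ≈ 17.08 hours.
06:00 + 17.08 h ≈ 23:05 → 23:00 to the nearest hour.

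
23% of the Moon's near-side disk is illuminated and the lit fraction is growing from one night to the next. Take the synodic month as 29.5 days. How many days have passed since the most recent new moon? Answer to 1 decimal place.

4.7 days

Invert f = (1 − cos θ)/2 to get cos θ = 1 − 2(0.23) = 0.540, hence θ₀ = arccos 0.540 = 57.3°.
Waxing ⇒ before full, so θ = 57.3°.
At 360°/29.5 d per day, 57.3° corresponds to 4.70 days.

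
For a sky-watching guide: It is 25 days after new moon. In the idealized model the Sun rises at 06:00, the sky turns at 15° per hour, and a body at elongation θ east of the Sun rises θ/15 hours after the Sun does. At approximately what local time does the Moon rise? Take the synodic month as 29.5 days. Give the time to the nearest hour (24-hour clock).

The Moon has covered 25/29.5 of its cycle, so θ ≈ 360° × 25/29.5 = 305.1°.
The Moon trails the Sun by θ/15 = 305.1/15 ≈ 20.34 hours.
06:00 + 20.34 h ≈ 02:20 → 02:00 to the nearest hour.

02:00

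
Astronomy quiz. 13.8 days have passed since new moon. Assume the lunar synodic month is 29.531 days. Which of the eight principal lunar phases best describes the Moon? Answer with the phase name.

full moon

At 13.8/29.531 of the cycle, θ ≈ 168° — the full moon range.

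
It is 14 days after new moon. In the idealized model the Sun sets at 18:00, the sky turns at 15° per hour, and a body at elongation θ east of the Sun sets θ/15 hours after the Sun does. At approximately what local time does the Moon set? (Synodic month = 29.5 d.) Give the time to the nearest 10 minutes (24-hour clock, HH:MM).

05:20

The Moon has covered 14/29.5 of its cycle, so θ ≈ 360° × 14/29.5 = 170.8°.
At 15° of sky rotation per hour, 170.8° corresponds to a 11.39 h lag.
18:00 + 11.390 h ≈ 05:23 → 05:20 to the nearest ten minutes.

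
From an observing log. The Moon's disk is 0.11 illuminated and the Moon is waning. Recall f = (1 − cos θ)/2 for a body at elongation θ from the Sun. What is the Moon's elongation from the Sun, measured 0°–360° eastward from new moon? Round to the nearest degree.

From f = (1 − cos θ)/2: cos θ = 1 − 2×0.11 = 0.780; arccos → 38.7°.
A waning Moon lies in 180°–360°, so θ = 360° − 38.7° = 321.3°.

321°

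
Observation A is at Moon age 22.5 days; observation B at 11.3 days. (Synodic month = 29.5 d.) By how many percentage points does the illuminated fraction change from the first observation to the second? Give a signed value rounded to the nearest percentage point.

First observation: θ = 360°·22.5/29.5 = 274.6°, so f = 0.460.
Second observation: θ = 137.9°, f = 0.871.
Δf = 0.871 − 0.460 = +0.411, i.e. +41 pp.

+41 pp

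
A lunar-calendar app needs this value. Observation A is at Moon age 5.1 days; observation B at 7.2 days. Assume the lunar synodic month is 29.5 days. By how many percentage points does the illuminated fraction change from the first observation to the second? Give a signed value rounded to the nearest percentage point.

+21 percentage points

θ₁ = 360° × 5.1/29.5 = 62.2°, f₁ = (1 − cos θ₁)/2 = 0.267.
θ₂ = 360° × 7.2/29.5 = 87.9°, f₂ = (1 − cos θ₂)/2 = 0.481.
Change = f₂ − f₁ = +0.214 → +21 percentage points.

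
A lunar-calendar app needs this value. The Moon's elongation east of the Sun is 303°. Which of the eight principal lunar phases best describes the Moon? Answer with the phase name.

The waning crescent sector spans roughly 292°–338°; 303° falls inside it.

waning crescent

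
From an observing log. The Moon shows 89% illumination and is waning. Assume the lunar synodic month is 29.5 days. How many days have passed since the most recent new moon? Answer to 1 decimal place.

Invert f = (1 − cos θ)/2 to get cos θ = 1 − 2(0.89) = -0.780, hence θ₀ = arccos -0.780 = 141.3°.
A waning Moon lies in 180°–360°, so θ = 360° − 141.3° = 218.7°.
Age = 29.5 × 218.7°/360° ≈ 17.92 days.

17.9 days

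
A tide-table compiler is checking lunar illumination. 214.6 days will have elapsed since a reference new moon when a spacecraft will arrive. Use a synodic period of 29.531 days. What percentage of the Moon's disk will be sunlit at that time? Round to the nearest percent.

55%

214.6 d spans 7 complete synodic months (7 × 29.531 = 206.72 d) plus 7.88 d.
Phase angle: θ = 360°·(7.88 d)/(29.531 d) = 96.1°.
cos 96.1° = (-0.106), so f = (1 − (-0.106))/2 = 0.553, so 55%.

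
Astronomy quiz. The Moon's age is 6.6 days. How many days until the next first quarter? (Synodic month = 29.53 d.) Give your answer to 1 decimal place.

First quarter occurs at elongation 90°, i.e. at age 29.53 × 90/360 = 7.383 d.
So 0.783 days remain (7.383 − 6.6).

0.8 days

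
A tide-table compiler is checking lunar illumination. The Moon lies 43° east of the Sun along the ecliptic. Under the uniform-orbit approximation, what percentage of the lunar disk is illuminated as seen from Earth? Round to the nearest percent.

f = (1 − cos 43°)/2 = (1 − 0.731)/2 ≈ 0.134, i.e. 13%.

13%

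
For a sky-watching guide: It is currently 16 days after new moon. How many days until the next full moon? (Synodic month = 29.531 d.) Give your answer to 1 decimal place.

28.3 days

Full moon occurs at elongation 180°, i.e. at age 29.531 × 180/360 = 14.765 d.
Already past this cycle's full moon; the next is at 14.765 + 29.531 = 44.296 d, so 44.296 − 16 = 28.296 days.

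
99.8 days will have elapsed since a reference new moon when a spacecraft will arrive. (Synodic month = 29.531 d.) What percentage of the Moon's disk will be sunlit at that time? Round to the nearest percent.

86%

99.8/29.531 = 3.379 lunations, so 3 complete cycles and 11.21 d into the next.
The Moon has covered 11.21/29.531 of its cycle, so θ ≈ 360° × 11.21/29.531 = 136.6°.
With cos θ = (-0.727), the lit fraction is (1 − (-0.727))/2 ≈ 0.863, so 86%.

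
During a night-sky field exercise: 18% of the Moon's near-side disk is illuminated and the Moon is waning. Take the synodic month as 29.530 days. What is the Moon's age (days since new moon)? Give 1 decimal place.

From f = (1 − cos θ)/2: cos θ = 1 − 2×0.18 = 0.640; arccos → 50.2°.
A waning Moon lies in 180°–360°, so θ = 360° − 50.2° = 309.8°.
That fraction of the synodic month is 309.8/360 × 29.530 d ≈ 25.41 d.

25.4 days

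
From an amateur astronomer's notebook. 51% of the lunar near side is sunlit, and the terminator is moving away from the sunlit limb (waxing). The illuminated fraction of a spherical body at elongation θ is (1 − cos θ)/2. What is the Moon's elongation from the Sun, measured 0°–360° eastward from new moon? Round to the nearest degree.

Invert f = (1 − cos θ)/2 to get cos θ = 1 − 2(0.51) = -0.020, hence θ₀ = arccos -0.020 = 91.1°.
Before full moon the principal value applies: θ = 91.1°.

91°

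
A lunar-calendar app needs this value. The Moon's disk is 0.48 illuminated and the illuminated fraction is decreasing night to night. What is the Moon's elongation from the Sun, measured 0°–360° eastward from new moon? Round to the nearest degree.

272°

cos θ = 1 − 2f = 0.040, giving a principal value of 87.7°.
Waning ⇒ past full, so θ = 360° − 87.7° = 272.3°.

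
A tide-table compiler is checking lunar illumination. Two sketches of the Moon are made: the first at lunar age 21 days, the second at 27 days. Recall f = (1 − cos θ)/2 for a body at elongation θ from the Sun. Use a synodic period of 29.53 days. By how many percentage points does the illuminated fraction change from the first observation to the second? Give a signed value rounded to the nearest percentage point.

-55 percentage points

First observation: θ = 360°·21/29.53 = 256.0°, so f = 0.621.
Second observation: θ = 329.2°, f = 0.071.
Δf = 0.071 − 0.621 = -0.550, i.e. -55 pp.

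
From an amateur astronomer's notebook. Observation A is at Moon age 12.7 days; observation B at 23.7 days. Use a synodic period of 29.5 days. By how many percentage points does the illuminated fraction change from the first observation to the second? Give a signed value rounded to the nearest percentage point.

-62 pp

θ₁ = 360° × 12.7/29.5 = 155.0°, f₁ = (1 − cos θ₁)/2 = 0.953.
θ₂ = 360° × 23.7/29.5 = 289.2°, f₂ = (1 − cos θ₂)/2 = 0.335.
Change = f₂ − f₁ = -0.618 → -62 percentage points.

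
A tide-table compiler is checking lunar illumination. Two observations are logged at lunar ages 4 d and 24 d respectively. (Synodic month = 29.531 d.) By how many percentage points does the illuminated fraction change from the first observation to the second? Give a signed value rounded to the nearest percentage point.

First observation: θ = 360°·4/29.531 = 48.8°, so f = 0.170.
Second observation: θ = 292.6°, f = 0.308.
Δf = 0.308 − 0.170 = +0.138, i.e. +14 pp.

+14 percentage points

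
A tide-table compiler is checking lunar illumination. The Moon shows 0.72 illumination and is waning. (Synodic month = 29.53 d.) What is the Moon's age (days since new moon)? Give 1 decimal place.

20.0 days

cos θ = 1 − 2f = -0.440, giving a principal value of 116.1°.
A waning Moon lies in 180°–360°, so θ = 360° − 116.1° = 243.9°.
Age = 29.53 × 243.9°/360° ≈ 20.01 days.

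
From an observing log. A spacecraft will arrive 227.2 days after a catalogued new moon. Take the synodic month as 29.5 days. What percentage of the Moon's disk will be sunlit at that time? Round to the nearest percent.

65%

227.2 d spans 7 complete synodic months (7 × 29.5 = 206.50 d) plus 20.70 d.
Elongation θ = 360° × 20.70/29.5 ≈ 252.6°.
cos 252.6° = (-0.299), so f = (1 − (-0.299))/2 = 0.649, so 65%.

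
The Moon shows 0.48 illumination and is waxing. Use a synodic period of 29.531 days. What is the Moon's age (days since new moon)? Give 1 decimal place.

7.2 days

cos θ = 1 − 2f = 0.040, giving a principal value of 87.7°.
The Moon is waxing (0°–180°), so θ = 87.7° directly.
Age = 29.531 × 87.7°/360° ≈ 7.19 days.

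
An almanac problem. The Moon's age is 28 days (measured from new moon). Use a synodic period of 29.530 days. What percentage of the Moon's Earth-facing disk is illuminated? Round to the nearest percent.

Elongation θ = 360° × 28/29.530 ≈ 341.3°.
Illuminated fraction = (1 − cos 341.3°)/2 = (1 − 0.947)/2 ≈ 0.026, so 3%.

3%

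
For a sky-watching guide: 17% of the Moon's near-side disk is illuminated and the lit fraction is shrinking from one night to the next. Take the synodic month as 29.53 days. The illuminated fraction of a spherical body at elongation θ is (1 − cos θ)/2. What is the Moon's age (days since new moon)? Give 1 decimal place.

From f = (1 − cos θ)/2: cos θ = 1 − 2×0.17 = 0.660; arccos → 48.7°.
Waning ⇒ past full, so θ = 360° − 48.7° = 311.3°.
Age = 29.53 × 311.3°/360° ≈ 25.54 days.

25.5 days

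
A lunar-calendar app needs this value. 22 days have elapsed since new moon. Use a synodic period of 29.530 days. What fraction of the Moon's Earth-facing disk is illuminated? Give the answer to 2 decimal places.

Phase angle: θ = 360°·(22 d)/(29.530 d) = 268.2°.
Illuminated fraction = (1 − cos 268.2°)/2 = (1 − (-0.031))/2 ≈ 0.516.

0.52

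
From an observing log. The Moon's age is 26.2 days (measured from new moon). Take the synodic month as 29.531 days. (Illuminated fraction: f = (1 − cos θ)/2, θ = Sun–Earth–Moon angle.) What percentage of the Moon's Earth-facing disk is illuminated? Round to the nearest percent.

Phase angle: θ = 360°·(26.2 d)/(29.531 d) = 319.4°.
Illuminated fraction = (1 − cos 319.4°)/2 = (1 − 0.759)/2 ≈ 0.120, so 12%.

12%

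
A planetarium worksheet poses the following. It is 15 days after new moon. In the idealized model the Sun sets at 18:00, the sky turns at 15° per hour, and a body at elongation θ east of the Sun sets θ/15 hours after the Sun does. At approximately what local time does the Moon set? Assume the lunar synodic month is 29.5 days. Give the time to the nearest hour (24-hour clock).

06:00

The Moon has covered 15/29.5 of its cycle, so θ ≈ 360° × 15/29.5 = 183.1°.
The Moon trails the Sun by θ/15 = 183.1/15 ≈ 12.20 hours.
18:00 + 12.20 h ≈ 06:12 → 06:00 to the nearest hour.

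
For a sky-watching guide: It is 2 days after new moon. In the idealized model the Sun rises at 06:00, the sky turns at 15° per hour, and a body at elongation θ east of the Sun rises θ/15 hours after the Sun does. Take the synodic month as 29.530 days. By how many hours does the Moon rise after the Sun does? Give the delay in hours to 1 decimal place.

1.6 h

The Moon has covered 2/29.530 of its cycle, so θ ≈ 360° × 2/29.530 = 24.4°.
The Moon trails the Sun by θ/15 = 24.4/15 ≈ 1.63 hours.
So the Moon rises 1.63 h after the Sun.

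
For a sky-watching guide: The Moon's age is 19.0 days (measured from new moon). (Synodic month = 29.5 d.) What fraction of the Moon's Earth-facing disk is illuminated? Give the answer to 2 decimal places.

0.81

The Moon has covered 19.0/29.5 of its cycle, so θ ≈ 360° × 19.0/29.5 = 231.9°.
With cos θ = (-0.618), the lit fraction is (1 − (-0.618))/2 ≈ 0.809.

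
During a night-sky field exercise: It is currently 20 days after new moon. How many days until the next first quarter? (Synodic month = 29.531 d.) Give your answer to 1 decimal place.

First quarter occurs at elongation 90°, i.e. at age 29.531 × 90/360 = 7.383 d.
This lunation's first quarter (7.383 d) has passed, so add one period: 36.914 − 20 = 16.914 days.

16.9 days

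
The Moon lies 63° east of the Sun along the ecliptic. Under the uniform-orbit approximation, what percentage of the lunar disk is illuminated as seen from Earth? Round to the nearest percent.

Half-versine of 63°: (1 − 0.454)/2 = 0.273, i.e. 27%.

27%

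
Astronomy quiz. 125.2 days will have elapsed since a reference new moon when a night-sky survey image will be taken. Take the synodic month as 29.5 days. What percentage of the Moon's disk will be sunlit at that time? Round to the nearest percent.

125.2 d spans 4 complete synodic months (4 × 29.5 = 118.00 d) plus 7.20 d.
Elongation θ = 360° × 7.20/29.5 ≈ 87.9°.
cos 87.9° = 0.037, so f = (1 − 0.037)/2 = 0.481, so 48%.

48%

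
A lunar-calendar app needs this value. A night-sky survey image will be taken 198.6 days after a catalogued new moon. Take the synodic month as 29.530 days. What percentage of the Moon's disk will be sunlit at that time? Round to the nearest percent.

58%

198.6 d spans 6 complete synodic months (6 × 29.530 = 177.18 d) plus 21.42 d.
The Moon has covered 21.42/29.530 of its cycle, so θ ≈ 360° × 21.42/29.530 = 261.1°.
Illuminated fraction = (1 − cos 261.1°)/2 = (1 − (-0.154))/2 ≈ 0.577, so 58%.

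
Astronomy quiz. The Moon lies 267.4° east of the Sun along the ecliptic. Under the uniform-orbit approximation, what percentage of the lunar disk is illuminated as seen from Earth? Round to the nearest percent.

Half-versine of 267.4°: (1 − (-0.045))/2 = 0.523, i.e. 52%.

52%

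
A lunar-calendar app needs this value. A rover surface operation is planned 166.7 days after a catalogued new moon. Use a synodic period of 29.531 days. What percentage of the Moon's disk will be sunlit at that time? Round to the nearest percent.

81%

Reduce mod P: 166.7 − 5×29.531 = 19.04 d into the current lunation.
Elongation θ = 360° × 19.04/29.531 ≈ 232.2°.
Illuminated fraction = (1 − cos 232.2°)/2 = (1 − (-0.613))/2 ≈ 0.807, so 81%.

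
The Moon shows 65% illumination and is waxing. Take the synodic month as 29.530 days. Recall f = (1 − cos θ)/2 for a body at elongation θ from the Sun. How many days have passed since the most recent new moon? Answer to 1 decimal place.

8.8 days

cos θ = 1 − 2f = -0.300, giving a principal value of 107.5°.
The Moon is waxing (0°–180°), so θ = 107.5° directly.
Age = 29.530 × 107.5°/360° ≈ 8.81 days.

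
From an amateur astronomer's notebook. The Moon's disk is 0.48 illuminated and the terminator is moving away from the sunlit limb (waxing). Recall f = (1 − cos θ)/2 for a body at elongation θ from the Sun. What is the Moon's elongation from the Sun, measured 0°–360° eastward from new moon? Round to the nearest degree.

Invert f = (1 − cos θ)/2 to get cos θ = 1 − 2(0.48) = 0.040, hence θ₀ = arccos 0.040 = 87.7°.
The Moon is waxing (0°–180°), so θ = 87.7° directly.

88°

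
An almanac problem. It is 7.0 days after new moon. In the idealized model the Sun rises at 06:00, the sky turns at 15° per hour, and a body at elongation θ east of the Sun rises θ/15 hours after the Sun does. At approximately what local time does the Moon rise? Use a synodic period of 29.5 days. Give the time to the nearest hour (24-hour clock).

12:00

Elongation θ = 360° × 7.0/29.5 ≈ 85.4°.
Delay after the Sun = 85.4° / (15°/h) ≈ 5.69 h.
06:00 + 5.69 h ≈ 11:42 → 12:00 to the nearest hour.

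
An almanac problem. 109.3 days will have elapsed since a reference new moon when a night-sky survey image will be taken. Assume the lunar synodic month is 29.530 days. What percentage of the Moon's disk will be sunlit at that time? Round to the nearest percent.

65%

109.3/29.530 = 3.701 lunations, so 3 complete cycles and 20.71 d into the next.
Phase angle: θ = 360°·(20.71 d)/(29.530 d) = 252.5°.
cos 252.5° = (-0.301), so f = (1 − (-0.301))/2 = 0.651, so 65%.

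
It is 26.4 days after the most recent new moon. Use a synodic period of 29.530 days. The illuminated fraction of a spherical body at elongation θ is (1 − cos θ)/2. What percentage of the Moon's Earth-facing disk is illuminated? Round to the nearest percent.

11%

Phase angle: θ = 360°·(26.4 d)/(29.530 d) = 321.8°.
With cos θ = 0.786, the lit fraction is (1 − 0.786)/2 ≈ 0.107, so 11%.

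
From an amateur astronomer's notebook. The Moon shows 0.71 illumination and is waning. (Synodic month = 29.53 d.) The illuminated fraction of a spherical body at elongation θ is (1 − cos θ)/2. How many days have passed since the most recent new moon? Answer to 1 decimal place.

20.1 days

cos θ = 1 − 2f = -0.420, giving a principal value of 114.8°.
Since the Moon is past full (waning), take the reflex angle: θ = 360° − 114.8° = 245.2°.
That fraction of the synodic month is 245.2/360 × 29.53 d ≈ 20.11 d.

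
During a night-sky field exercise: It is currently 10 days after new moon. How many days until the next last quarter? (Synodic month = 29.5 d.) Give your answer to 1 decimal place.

12.1 days

Last quarter is 0.75 of the way through the cycle: age 0.75 × 29.5 = 22.125 d.
That is 22.125 − 10 = 12.125 days ahead.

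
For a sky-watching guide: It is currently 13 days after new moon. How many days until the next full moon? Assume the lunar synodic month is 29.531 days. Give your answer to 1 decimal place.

Full moon is 0.5 of the way through the cycle: age 0.5 × 29.531 = 14.765 d.
That is 14.765 − 13 = 1.765 days ahead.

1.8 days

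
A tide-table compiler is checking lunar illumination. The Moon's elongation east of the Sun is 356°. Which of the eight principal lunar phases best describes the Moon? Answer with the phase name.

356° lies in the new moon sector of the 8-phase cycle.

new moon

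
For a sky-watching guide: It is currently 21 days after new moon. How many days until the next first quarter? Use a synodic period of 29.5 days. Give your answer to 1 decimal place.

First quarter is 0.25 of the way through the cycle: age 0.25 × 29.5 = 7.375 d.
Already past this cycle's first quarter; the next is at 7.375 + 29.5 = 36.875 d, so 36.875 − 21 = 15.875 days.

15.9 days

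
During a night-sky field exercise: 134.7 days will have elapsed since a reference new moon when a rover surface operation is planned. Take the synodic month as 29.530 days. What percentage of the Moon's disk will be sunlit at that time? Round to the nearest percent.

96%

Reduce mod P: 134.7 − 4×29.530 = 16.58 d into the current lunation.
The Moon has covered 16.58/29.530 of its cycle, so θ ≈ 360° × 16.58/29.530 = 202.1°.
cos 202.1° = (-0.926), so f = (1 − (-0.926))/2 = 0.963, so 96%.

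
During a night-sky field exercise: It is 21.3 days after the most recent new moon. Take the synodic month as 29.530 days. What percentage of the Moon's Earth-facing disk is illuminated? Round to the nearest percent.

Phase angle: θ = 360°·(21.3 d)/(29.530 d) = 259.7°.
Illuminated fraction = (1 − cos 259.7°)/2 = (1 − (-0.179))/2 ≈ 0.590, so 59%.

59%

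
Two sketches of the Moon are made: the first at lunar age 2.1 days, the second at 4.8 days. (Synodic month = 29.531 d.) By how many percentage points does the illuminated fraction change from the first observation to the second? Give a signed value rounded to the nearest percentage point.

θ₁ = 360° × 2.1/29.531 = 25.6°, f₁ = (1 − cos θ₁)/2 = 0.049.
θ₂ = 360° × 4.8/29.531 = 58.5°, f₂ = (1 − cos θ₂)/2 = 0.239.
Change = f₂ − f₁ = +0.190 → +19 percentage points.

+19 percentage points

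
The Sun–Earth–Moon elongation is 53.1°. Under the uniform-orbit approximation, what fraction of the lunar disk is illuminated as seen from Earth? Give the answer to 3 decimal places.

0.200

cos 53.1° = 0.600, so f = (1 − 0.600)/2 = 0.200.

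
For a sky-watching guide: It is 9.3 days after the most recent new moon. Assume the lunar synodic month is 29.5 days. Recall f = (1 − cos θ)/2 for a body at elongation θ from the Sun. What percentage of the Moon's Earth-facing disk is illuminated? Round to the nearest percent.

70%

The Moon has covered 9.3/29.5 of its cycle, so θ ≈ 360° × 9.3/29.5 = 113.5°.
With cos θ = (-0.399), the lit fraction is (1 − (-0.399))/2 ≈ 0.699, so 70%.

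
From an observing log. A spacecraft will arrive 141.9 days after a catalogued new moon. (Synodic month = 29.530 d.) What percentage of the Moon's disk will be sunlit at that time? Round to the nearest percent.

141.9 d spans 4 complete synodic months (4 × 29.530 = 118.12 d) plus 23.78 d.
Phase angle: θ = 360°·(23.78 d)/(29.530 d) = 289.9°.
Illuminated fraction = (1 − cos 289.9°)/2 = (1 − 0.340)/2 ≈ 0.330, so 33%.

33%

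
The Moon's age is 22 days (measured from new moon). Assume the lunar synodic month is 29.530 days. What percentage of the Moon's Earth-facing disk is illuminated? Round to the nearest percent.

Phase angle: θ = 360°·(22 d)/(29.530 d) = 268.2°.
With cos θ = (-0.031), the lit fraction is (1 − (-0.031))/2 ≈ 0.516, so 52%.

52%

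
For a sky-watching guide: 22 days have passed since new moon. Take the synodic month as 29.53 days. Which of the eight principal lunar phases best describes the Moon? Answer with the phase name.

At 22/29.53 of the cycle, θ ≈ 268° — the last quarter range.

last quarter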